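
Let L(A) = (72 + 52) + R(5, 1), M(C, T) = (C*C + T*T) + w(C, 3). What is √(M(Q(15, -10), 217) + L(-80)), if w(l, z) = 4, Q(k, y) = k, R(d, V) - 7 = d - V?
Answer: √47453 ≈ 217.84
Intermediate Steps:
R(d, V) = 7 + d - V (R(d, V) = 7 + (d - V) = 7 + d - V)
M(C, T) = 4 + C² + T² (M(C, T) = (C*C + T*T) + 4 = (C² + T²) + 4 = 4 + C² + T²)
L(A) = 135 (L(A) = (72 + 52) + (7 + 5 - 1*1) = 124 + (7 + 5 - 1) = 124 + 11 = 135)
√(M(Q(15, -10), 217) + L(-80)) = √((4 + 15² + 217²) + 135) = √((4 + 225 + 47089) + 135) = √(47318 + 135) = √47453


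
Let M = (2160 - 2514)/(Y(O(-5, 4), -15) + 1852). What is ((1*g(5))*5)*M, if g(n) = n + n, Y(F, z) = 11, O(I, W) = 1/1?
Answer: -5900/621 ≈ -9.5008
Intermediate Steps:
O(I, W) = 1
g(n) = 2*n
M = -118/621 (M = (2160 - 2514)/(11 + 1852) = -354/1863 = -354*1/1863 = -118/621 ≈ -0.19002)
((1*g(5))*5)*M = ((1*(2*5))*5)*(-118/621) = ((1*10)*5)*(-118/621) = (10*5)*(-118/621) = 50*(-118/621) = -5900/621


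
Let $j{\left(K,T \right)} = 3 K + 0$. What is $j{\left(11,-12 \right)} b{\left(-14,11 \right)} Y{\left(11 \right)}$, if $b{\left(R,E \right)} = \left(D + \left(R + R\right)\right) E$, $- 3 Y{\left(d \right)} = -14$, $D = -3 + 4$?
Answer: $-45738$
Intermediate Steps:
$D = 1$
$j{\left(K,T \right)} = 3 K$
$Y{\left(d \right)} = \frac{14}{3}$ ($Y{\left(d \right)} = \left(- \frac{1}{3}\right) \left(-14\right) = \frac{14}{3}$)
$b{\left(R,E \right)} = E \left(1 + 2 R\right)$ ($b{\left(R,E \right)} = \left(1 + \left(R + R\right)\right) E = \left(1 + 2 R\right) E = E \left(1 + 2 R\right)$)
$j{\left(11,-12 \right)} b{\left(-14,11 \right)} Y{\left(11 \right)} = 3 \cdot 11 \cdot 11 \left(1 + 2 \left(-14\right)\right) \frac{14}{3} = 33 \cdot 11 \left(1 - 28\right) \frac{14}{3} = 33 \cdot 11 \left(-27\right) \frac{14}{3} = 33 \left(-297\right) \frac{14}{3} = \left(-9801\right) \frac{14}{3} = -45738$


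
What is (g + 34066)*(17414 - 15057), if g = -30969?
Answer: 7299629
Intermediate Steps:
(g + 34066)*(17414 - 15057) = (-30969 + 34066)*(17414 - 15057) = 3097*2357 = 7299629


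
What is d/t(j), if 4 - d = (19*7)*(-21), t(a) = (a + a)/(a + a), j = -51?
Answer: 2797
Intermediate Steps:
t(a) = 1 (t(a) = (2*a)/((2*a)) = (2*a)*(1/(2*a)) = 1)
d = 2797 (d = 4 - 19*7*(-21) = 4 - 133*(-21) = 4 - 1*(-2793) = 4 + 2793 = 2797)
d/t(j) = 2797/1 = 2797*1 = 2797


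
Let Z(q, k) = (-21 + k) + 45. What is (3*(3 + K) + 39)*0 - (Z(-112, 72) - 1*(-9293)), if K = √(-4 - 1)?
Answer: -9389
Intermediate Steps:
Z(q, k) = 24 + k
K = I*√5 (K = √(-5) = I*√5 ≈ 2.2361*I)
(3*(3 + K) + 39)*0 - (Z(-112, 72) - 1*(-9293)) = (3*(3 + I*√5) + 39)*0 - ((24 + 72) - 1*(-9293)) = ((9 + 3*I*√5) + 39)*0 - (96 + 9293) = (48 + 3*I*√5)*0 - 1*9389 = 0 - 9389 = -9389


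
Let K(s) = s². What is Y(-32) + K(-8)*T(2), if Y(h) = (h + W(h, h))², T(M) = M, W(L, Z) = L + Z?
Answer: 9344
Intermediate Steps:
Y(h) = 9*h² (Y(h) = (h + (h + h))² = (h + 2*h)² = (3*h)² = 9*h²)
Y(-32) + K(-8)*T(2) = 9*(-32)² + (-8)²*2 = 9*1024 + 64*2 = 9216 + 128 = 9344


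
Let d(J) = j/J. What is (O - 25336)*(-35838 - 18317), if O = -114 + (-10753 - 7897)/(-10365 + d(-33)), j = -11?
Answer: 21426056142125/15547 ≈ 1.3781e+9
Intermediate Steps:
d(J) = -11/J
O = -1744383/15547 (O = -114 + (-10753 - 7897)/(-10365 - 11/(-33)) = -114 - 18650/(-10365 - 11*(-1/33)) = -114 - 18650/(-10365 + ⅓) = -114 - 18650/(-31094/3) = -114 - 18650*(-3/31094) = -114 + 27975/15547 = -1744383/15547 ≈ -112.20)
(O - 25336)*(-35838 - 18317) = (-1744383/15547 - 25336)*(-35838 - 18317) = -395643175/15547*(-54155) = 21426056142125/15547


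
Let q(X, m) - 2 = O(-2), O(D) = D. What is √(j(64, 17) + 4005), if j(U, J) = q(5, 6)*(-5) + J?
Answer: √4022 ≈ 63.419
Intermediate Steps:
q(X, m) = 0 (q(X, m) = 2 - 2 = 0)
j(U, J) = J (j(U, J) = 0*(-5) + J = 0 + J = J)
√(j(64, 17) + 4005) = √(17 + 4005) = √4022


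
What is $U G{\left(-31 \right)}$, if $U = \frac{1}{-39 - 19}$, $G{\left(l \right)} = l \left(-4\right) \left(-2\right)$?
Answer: $\frac{124}{29} \approx 4.2759$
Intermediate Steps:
$G{\left(l \right)} = 8 l$ ($G{\left(l \right)} = - 4 l \left(-2\right) = 8 l$)
$U = - \frac{1}{58}$ ($U = \frac{1}{-58} = - \frac{1}{58} \approx -0.017241$)
$U G{\left(-31 \right)} = - \frac{8 \left(-31\right)}{58} = \left(- \frac{1}{58}\right) \left(-248\right) = \frac{124}{29}$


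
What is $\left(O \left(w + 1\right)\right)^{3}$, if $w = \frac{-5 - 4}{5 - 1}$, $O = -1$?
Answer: $\frac{125}{64} \approx 1.9531$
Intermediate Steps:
$w = - \frac{9}{4} \approx -2.25$
$\left(O \left(w + 1\right)\right)^{3} = \left(- (- \frac{9}{4} + 1)\right)^{3} = \left(\left(-1\right) \left(- \frac{5}{4}\right)\right)^{3} = \left(\frac{5}{4}\right)^{3} = \frac{125}{64}$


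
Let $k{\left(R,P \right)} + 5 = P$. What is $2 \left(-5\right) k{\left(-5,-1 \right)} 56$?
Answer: $3360$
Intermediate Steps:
$k{\left(R,P \right)} = -5 + P$
$2 \left(-5\right) k{\left(-5,-1 \right)} 56 = 2 \left(-5\right) \left(-5 - 1\right) 56 = \left(-10\right) \left(-6\right) 56 = 60 \cdot 56 = 3360$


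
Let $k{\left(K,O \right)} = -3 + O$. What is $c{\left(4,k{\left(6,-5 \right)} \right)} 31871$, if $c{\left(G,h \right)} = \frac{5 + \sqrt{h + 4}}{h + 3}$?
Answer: $-31871 - \frac{63742 i}{5} \approx -31871.0 - 12748.0 i$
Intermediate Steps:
$c{\left(G,h \right)} = \frac{5 + \sqrt{4 + h}}{3 + h}$
$c{\left(4,k{\left(6,-5 \right)} \right)} 31871 = \frac{5 + \sqrt{4 - 8}}{3 - 8} \cdot 31871 = \frac{5 + \sqrt{-4}}{-5} \cdot 31871 = - \frac{5 + 2 i}{5} \cdot 31871 = \left(-1 - \frac{2 i}{5}\right) 31871 = -31871 - \frac{63742 i}{5}$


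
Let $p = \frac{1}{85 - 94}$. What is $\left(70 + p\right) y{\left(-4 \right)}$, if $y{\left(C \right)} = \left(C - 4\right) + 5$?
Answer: $- \frac{629}{3} \approx -209.67$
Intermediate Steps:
$y{\left(C \right)} = 1 + C$ ($y{\left(C \right)} = \left(-4 + C\right) + 5 = 1 + C$)
$p = - \frac{1}{9}$ ($p = \frac{1}{-9} = - \frac{1}{9} \approx -0.11111$)
$\left(70 + p\right) y{\left(-4 \right)} = \left(70 - \frac{1}{9}\right) \left(1 - 4\right) = \frac{629}{9} \left(-3\right) = - \frac{629}{3}$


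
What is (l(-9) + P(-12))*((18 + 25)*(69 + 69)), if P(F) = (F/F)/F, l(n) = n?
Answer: -107801/2 ≈ -53901.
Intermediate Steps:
P(F) = 1/F
(l(-9) + P(-12))*((18 + 25)*(69 + 69)) = (-9 + 1/(-12))*((18 + 25)*(69 + 69)) = (-9 - 1/12)*(43*138) = -109/12*5934 = -107801/2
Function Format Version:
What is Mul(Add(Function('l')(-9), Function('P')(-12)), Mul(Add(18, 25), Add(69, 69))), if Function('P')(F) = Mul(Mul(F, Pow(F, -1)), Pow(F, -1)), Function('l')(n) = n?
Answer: Rational(-107801, 2) ≈ -53901.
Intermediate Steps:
Function('P')(F) = Pow(F, -1) (Function('P')(F) = Mul(1, Pow(F, -1)) = Pow(F, -1))
Mul(Add(Function('l')(-9), Function('P')(-12)), Mul(Add(18, 25), Add(69, 69))) = Mul(Add(-9, Pow(-12, -1)), Mul(Add(18, 25), Add(69, 69))) = Mul(Add(-9, Rational(-1, 12)), Mul(43, 138)) = Mul(Rational(-109, 12), 5934) = Rational(-107801, 2)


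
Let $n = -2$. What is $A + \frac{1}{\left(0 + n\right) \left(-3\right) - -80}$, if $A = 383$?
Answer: $\frac{32939}{86} \approx 383.01$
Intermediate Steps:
$A + \frac{1}{\left(0 + n\right) \left(-3\right) - -80} = 383 + \frac{1}{\left(0 - 2\right) \left(-3\right) - -80} = 383 + \frac{1}{\left(-2\right) \left(-3\right) + 80} = 383 + \frac{1}{6 + 80} = 383 + \frac{1}{86} = \frac{32939}{86}$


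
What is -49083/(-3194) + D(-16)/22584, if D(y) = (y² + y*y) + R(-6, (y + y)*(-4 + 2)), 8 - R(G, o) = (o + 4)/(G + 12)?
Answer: 832586365/54099972 ≈ 15.390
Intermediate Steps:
R(G, o) = 8 - (4 + o)/(12 + G) (R(G, o) = 8 - (o + 4)/(G + 12) = 8 - (4 + o)/(12 + G))
D(y) = 22/3 + 2*y² + 2*y/3 (D(y) = (y² + y*y) + (92 - (y + y)*(-4 + 2) + 8*(-6))/(12 - 6) = (y² + y²) + (92 - 2*y*(-2) - 48)/6 = 2*y² + (92 - (-4)*y - 48)/6 = 2*y² + (92 + 4*y - 48)/6 = 2*y² + (44 + 4*y)/6 = 2*y² + (22/3 + 2*y/3) = 22/3 + 2*y² + 2*y/3)
-49083/(-3194) + D(-16)/22584 = -49083/(-3194) + (22/3 + 2*(-16)² + (⅔)*(-16))/22584 = -49083*(-1/3194) + (22/3 + 2*256 - 32/3)*(1/22584) = 49083/3194 + (22/3 + 512 - 32/3)*(1/22584) = 49083/3194 + (1526/3)*(1/22584) = 49083/3194 + 763/33876 = 832586365/54099972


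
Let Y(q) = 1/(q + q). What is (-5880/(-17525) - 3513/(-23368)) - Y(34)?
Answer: 656018951/1392382280 ≈ 0.47115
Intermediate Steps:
Y(q) = 1/(2*q)
(-5880/(-17525) - 3513/(-23368)) - Y(34) = (-5880/(-17525) - 3513/(-23368)) - 1/(2*34) = (-5880*(-1/17525) - 3513*(-1/23368)) - 1/(2*34) = (1176/3505 + 3513/23368) - 1*1/68 = 39793833/81904840 - 1/68 = 656018951/1392382280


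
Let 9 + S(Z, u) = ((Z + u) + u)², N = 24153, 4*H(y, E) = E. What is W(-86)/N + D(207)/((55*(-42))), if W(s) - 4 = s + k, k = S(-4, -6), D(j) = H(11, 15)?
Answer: 25829/4959416 ≈ 0.0052081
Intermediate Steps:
H(y, E) = E/4
D(j) = 15/4 (D(j) = (¼)*15 = 15/4)
S(Z, u) = -9 + (Z + 2*u)² (S(Z, u) = -9 + ((Z + u) + u)² = -9 + (Z + 2*u)²)
k = 247 (k = -9 + (-4 + 2*(-6))² = -9 + (-4 - 12)² = -9 + (-16)² = -9 + 256 = 247)
W(s) = 251 + s (W(s) = 4 + (s + 247) = 4 + (247 + s) = 251 + s)
W(-86)/N + D(207)/((55*(-42))) = (251 - 86)/24153 + 15/(4*((55*(-42)))) = 165*(1/24153) + (15/4)/(-2310) = 55/8051 + (15/4)*(-1/2310) = 55/8051 - 1/616 = 25829/4959416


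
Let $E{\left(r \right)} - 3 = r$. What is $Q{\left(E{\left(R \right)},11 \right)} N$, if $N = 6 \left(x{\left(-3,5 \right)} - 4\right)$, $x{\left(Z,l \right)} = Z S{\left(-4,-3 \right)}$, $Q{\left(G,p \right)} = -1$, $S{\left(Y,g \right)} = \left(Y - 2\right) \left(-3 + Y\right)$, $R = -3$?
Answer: $780$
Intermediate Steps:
$E{\left(r \right)} = 3 + r$
$S{\left(Y,g \right)} = \left(-3 + Y\right) \left(-2 + Y\right)$ ($S{\left(Y,g \right)} = \left(-2 + Y\right) \left(-3 + Y\right) = \left(-3 + Y\right) \left(-2 + Y\right)$)
$x{\left(Z,l \right)} = 42 Z$ ($x{\left(Z,l \right)} = Z \left(6 + \left(-4\right)^{2} - -20\right) = Z \left(6 + 16 + 20\right) = Z 42 = 42 Z$)
$N = -780$ ($N = 6 \left(42 \left(-3\right) - 4\right) = 6 \left(-126 - 4\right) = 6 \left(-130\right) = -780$)
$Q{\left(E{\left(R \right)},11 \right)} N = \left(-1\right) \left(-780\right) = 780$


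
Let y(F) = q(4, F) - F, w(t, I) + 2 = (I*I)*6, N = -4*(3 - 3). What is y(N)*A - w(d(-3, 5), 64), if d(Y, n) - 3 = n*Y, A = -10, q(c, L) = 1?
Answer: -24584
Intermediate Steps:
d(Y, n) = 3 + Y*n (d(Y, n) = 3 + n*Y = 3 + Y*n)
N = 0 (N = -4*0 = 0)
w(t, I) = -2 + 6*I**2 (w(t, I) = -2 + (I*I)*6 = -2 + I**2*6 = -2 + 6*I**2)
y(F) = 1 - F
y(N)*A - w(d(-3, 5), 64) = (1 - 1*0)*(-10) - (-2 + 6*64**2) = (1 + 0)*(-10) - (-2 + 6*4096) = 1*(-10) - (-2 + 24576) = -10 - 1*24574 = -10 - 24574 = -24584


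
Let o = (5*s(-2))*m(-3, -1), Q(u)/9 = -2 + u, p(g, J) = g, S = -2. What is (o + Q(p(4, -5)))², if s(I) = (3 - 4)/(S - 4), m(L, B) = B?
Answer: 10609/36 ≈ 294.69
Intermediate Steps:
s(I) = ⅙ (s(I) = (3 - 4)/(-2 - 4) = -1/(-6) = -1*(-⅙) = ⅙)
Q(u) = -18 + 9*u (Q(u) = 9*(-2 + u) = -18 + 9*u)
o = -⅚ (o = (5*(⅙))*(-1) = (⅚)*(-1) = -⅚ ≈ -0.83333)
(o + Q(p(4, -5)))² = (-⅚ + (-18 + 9*4))² = (-⅚ + (-18 + 36))² = (-⅚ + 18)² = (103/6)² = 10609/36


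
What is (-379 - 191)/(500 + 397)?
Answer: -190/299 ≈ -0.63545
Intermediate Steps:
(-379 - 191)/(500 + 397) = -570/897 = -570*1/897 = -190/299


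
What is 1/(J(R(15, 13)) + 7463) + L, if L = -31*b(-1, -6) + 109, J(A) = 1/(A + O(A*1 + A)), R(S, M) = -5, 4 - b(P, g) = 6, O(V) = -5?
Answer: 12761569/74629 ≈ 171.00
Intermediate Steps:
b(P, g) = -2 (b(P, g) = 4 - 1*6 = 4 - 6 = -2)
J(A) = 1/(-5 + A) (J(A) = 1/(A - 5) = 1/(-5 + A))
L = 171 (L = -31*(-2) + 109 = 62 + 109 = 171)
1/(J(R(15, 13)) + 7463) + L = 1/(1/(-5 - 5) + 7463) + 171 = 1/(1/(-10) + 7463) + 171 = 1/(-⅒ + 7463) + 171 = 1/(74629/10) + 171 = 10/74629 + 171 = 12761569/74629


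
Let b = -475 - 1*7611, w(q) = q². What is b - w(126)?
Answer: -23962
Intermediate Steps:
b = -8086 (b = -475 - 7611 = -8086)
b - w(126) = -8086 - 1*126² = -8086 - 1*15876 = -8086 - 15876 = -23962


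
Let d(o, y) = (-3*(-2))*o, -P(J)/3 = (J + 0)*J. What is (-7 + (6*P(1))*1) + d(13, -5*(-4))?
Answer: 53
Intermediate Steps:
P(J) = -3*J² (P(J) = -3*(J + 0)*J = -3*J*J = -3*J²)
d(o, y) = 6*o
(-7 + (6*P(1))*1) + d(13, -5*(-4)) = (-7 + (6*(-3*1²))*1) + 6*13 = (-7 + (6*(-3*1))*1) + 78 = (-7 + (6*(-3))*1) + 78 = (-7 - 18*1) + 78 = (-7 - 18) + 78 = -25 + 78 = 53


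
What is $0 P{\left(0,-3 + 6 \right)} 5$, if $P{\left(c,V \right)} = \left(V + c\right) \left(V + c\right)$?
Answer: $0$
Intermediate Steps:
$P{\left(c,V \right)} = \left(V + c\right)^{2}$
$0 P{\left(0,-3 + 6 \right)} 5 = 0 \left(\left(-3 + 6\right) + 0\right)^{2} \cdot 5 = 0 \left(3 + 0\right)^{2} \cdot 5 = 0 \cdot 3^{2} \cdot 5 = 0 \cdot 9 \cdot 5 = 0 \cdot 5 = 0$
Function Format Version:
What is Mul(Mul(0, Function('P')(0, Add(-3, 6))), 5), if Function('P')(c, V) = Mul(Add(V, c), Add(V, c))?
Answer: 0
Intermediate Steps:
Function('P')(c, V) = Pow(Add(V, c), 2)
Mul(Mul(0, Function('P')(0, Add(-3, 6))), 5) = Mul(Mul(0, Pow(Add(Add(-3, 6), 0), 2)), 5) = Mul(Mul(0, Pow(Add(3, 0), 2)), 5) = Mul(Mul(0, Pow(3, 2)), 5) = Mul(Mul(0, 9), 5) = Mul(0, 5) = 0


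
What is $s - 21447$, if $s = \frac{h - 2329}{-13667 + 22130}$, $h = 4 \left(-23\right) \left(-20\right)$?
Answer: $- \frac{60502150}{2821} \approx -21447.0$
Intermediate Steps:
$h = 1840$ ($h = \left(-92\right) \left(-20\right) = 1840$)
$s = - \frac{163}{2821}$ ($s = \frac{1840 - 2329}{-13667 + 22130} = - \frac{489}{8463} = \left(-489\right) \frac{1}{8463} = - \frac{163}{2821} \approx -0.057781$)
$s - 21447 = - \frac{163}{2821} - 21447 = - \frac{60502150}{2821}$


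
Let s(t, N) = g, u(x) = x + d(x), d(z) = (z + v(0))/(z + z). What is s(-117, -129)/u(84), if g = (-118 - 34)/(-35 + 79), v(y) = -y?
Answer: -76/1859 ≈ -0.040882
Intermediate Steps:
d(z) = 1/2 (d(z) = (z - 1*0)/(z + z) = (z + 0)/((2*z)) = z*(1/(2*z)) = 1/2)
u(x) = 1/2 + x (u(x) = x + 1/2 = 1/2 + x)
g = -38/11 (g = -152/44 = -152*1/44 = -38/11 ≈ -3.4545)
s(t, N) = -38/11
s(-117, -129)/u(84) = -38/(11*(1/2 + 84)) = -38/(11*169/2) = -38/11*2/169 = -76/1859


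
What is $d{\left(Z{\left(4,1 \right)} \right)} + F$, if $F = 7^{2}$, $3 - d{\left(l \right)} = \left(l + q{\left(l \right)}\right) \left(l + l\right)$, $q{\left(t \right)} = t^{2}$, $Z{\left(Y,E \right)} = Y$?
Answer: $-108$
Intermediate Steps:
$d{\left(l \right)} = 3 - 2 l \left(l + l^{2}\right)$ ($d{\left(l \right)} = 3 - \left(l + l^{2}\right) \left(l + l\right) = 3 - \left(l + l^{2}\right) 2 l = 3 - 2 l \left(l + l^{2}\right)$)
$F = 49$
$d{\left(Z{\left(4,1 \right)} \right)} + F = \left(3 - 2 \cdot 4^{2} - 2 \cdot 4^{3}\right) + 49 = \left(3 - 32 - 128\right) + 49 = -157 + 49 = -108$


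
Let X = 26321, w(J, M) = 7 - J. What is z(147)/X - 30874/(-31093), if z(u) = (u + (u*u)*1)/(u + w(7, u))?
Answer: 817236318/818398853 ≈ 0.99858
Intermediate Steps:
z(u) = (u + u²)/u (z(u) = (u + (u*u)*1)/(u + (7 - 1*7)) = (u + u²*1)/(u + (7 - 7)) = (u + u²)/(u + 0) = (u + u²)/u)
z(147)/X - 30874/(-31093) = (1 + 147)/26321 - 30874/(-31093) = 148*(1/26321) - 30874*(-1/31093) = 148/26321 + 30874/31093 = 817236318/818398853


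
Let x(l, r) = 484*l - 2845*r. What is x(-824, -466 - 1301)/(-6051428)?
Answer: -4628299/6051428 ≈ -0.76483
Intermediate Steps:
x(l, r) = -2845*r + 484*l
x(-824, -466 - 1301)/(-6051428) = (-2845*(-466 - 1301) + 484*(-824))/(-6051428) = (-2845*(-1767) - 398816)*(-1/6051428) = (5027115 - 398816)*(-1/6051428) = 4628299*(-1/6051428) = -4628299/6051428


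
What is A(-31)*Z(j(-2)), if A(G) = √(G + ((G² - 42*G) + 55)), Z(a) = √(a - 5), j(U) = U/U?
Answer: 2*I*√2287 ≈ 95.645*I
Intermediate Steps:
j(U) = 1
Z(a) = √(-5 + a)
A(G) = √(55 + G² - 41*G) (A(G) = √(G + (55 + G² - 42*G)) = √(55 + G² - 41*G))
A(-31)*Z(j(-2)) = √(55 + (-31)² - 41*(-31))*√(-5 + 1) = √(55 + 961 + 1271)*√(-4) = √2287*(2*I) = 2*I*√2287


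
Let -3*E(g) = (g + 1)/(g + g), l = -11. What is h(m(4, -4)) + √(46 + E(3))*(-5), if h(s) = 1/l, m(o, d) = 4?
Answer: -1/11 - 10*√103/3 ≈ -33.921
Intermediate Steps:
E(g) = -(1 + g)/(6*g) (E(g) = -(g + 1)/(3*(g + g)) = -(1 + g)/(3*(2*g)) = -(1 + g)*1/(2*g)/3 = -(1 + g)/(6*g))
h(s) = -1/11 (h(s) = 1/(-11) = -1/11)
h(m(4, -4)) + √(46 + E(3))*(-5) = -1/11 + √(46 + (⅙)*(-1 - 1*3)/3)*(-5) = -1/11 + √(46 + (⅙)*(⅓)*(-1 - 3))*(-5) = -1/11 + √(46 + (⅙)*(⅓)*(-4))*(-5) = -1/11 + √(46 - 2/9)*(-5) = -1/11 + √(412/9)*(-5) = -1/11 + (2*√103/3)*(-5) = -1/11 - 10*√103/3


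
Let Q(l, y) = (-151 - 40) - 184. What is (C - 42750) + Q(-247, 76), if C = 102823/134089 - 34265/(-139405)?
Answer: -23031507684735/534076487 ≈ -43124.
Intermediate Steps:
Q(l, y) = -375 (Q(l, y) = -191 - 184 = -375)
C = 540817140/534076487 (C = 102823*(1/134089) - 34265*(-1/139405) = 102823/134089 + 979/3983 = 540817140/534076487 ≈ 1.0126)
(C - 42750) + Q(-247, 76) = (540817140/534076487 - 42750) - 375 = -22831229002110/534076487 - 375 = -23031507684735/534076487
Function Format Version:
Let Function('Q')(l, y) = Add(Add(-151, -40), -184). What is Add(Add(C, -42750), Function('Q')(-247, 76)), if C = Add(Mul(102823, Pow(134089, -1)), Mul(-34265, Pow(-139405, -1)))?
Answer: Rational(-23031507684735, 534076487) ≈ -43124.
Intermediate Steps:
Function('Q')(l, y) = -375 (Function('Q')(l, y) = Add(-191, -184) = -375)
C = Rational(540817140, 534076487) (C = Add(Mul(102823, Rational(1, 134089)), Mul(-34265, Rational(-1, 139405))) = Add(Rational(102823, 134089), Rational(979, 3983)) = Rational(540817140, 534076487) ≈ 1.0126)
Add(Add(C, -42750), Function('Q')(-247, 76)) = Add(Add(Rational(540817140, 534076487), -42750), -375) = Add(Rational(-22831229002110, 534076487), -375) = Rational(-23031507684735, 534076487)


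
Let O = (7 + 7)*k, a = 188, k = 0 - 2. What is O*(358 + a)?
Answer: -15288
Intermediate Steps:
k = -2
O = -28 (O = (7 + 7)*(-2) = 14*(-2) = -28)
O*(358 + a) = -28*(358 + 188) = -28*546 = -15288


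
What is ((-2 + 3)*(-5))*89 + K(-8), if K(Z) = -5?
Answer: -450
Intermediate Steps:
((-2 + 3)*(-5))*89 + K(-8) = ((-2 + 3)*(-5))*89 - 5 = (1*(-5))*89 - 5 = -5*89 - 5 = -445 - 5 = -450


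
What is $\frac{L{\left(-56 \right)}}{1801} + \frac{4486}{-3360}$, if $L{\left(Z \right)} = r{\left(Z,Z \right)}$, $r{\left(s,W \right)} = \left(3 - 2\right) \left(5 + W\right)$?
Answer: $- \frac{4125323}{3025680} \approx -1.3634$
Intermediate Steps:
$r{\left(s,W \right)} = 5 + W$ ($r{\left(s,W \right)} = 1 \left(5 + W\right) = 5 + W$)
$L{\left(Z \right)} = 5 + Z$
$\frac{L{\left(-56 \right)}}{1801} + \frac{4486}{-3360} = \frac{5 - 56}{1801} + \frac{4486}{-3360} = \left(-51\right) \frac{1}{1801} + 4486 \left(- \frac{1}{3360}\right) = - \frac{51}{1801} - \frac{2243}{1680} = - \frac{4125323}{3025680}$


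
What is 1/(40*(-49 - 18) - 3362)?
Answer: -1/6042 ≈ -0.00016551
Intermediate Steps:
1/(40*(-49 - 18) - 3362) = 1/(40*(-67) - 3362) = 1/(-2680 - 3362) = 1/(-6042) = -1/6042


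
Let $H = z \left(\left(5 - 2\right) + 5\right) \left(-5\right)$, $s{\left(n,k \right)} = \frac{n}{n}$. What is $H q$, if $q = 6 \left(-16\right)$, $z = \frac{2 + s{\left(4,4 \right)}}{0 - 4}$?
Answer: $-2880$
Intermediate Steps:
$s{\left(n,k \right)} = 1$
$z = - \frac{3}{4}$ ($z = \frac{2 + 1}{0 - 4} = \frac{3}{-4} = 3 \left(- \frac{1}{4}\right) = - \frac{3}{4} \approx -0.75$)
$H = 30$ ($H = - \frac{3 \left(\left(5 - 2\right) + 5\right)}{4} \left(-5\right) = - \frac{3 \left(3 + 5\right)}{4} \left(-5\right) = \left(- \frac{3}{4}\right) 8 \left(-5\right) = \left(-6\right) \left(-5\right) = 30$)
$q = -96$
$H q = 30 \left(-96\right) = -2880$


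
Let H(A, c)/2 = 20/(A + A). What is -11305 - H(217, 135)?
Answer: -2453205/217 ≈ -11305.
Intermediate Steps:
H(A, c) = 20/A (H(A, c) = 2*(20/(A + A)) = 2*(20/(2*A)) = 2*((1/(2*A))*20) = 2*(10/A) = 20/A)
-11305 - H(217, 135) = -11305 - 20/217 = -2453205/217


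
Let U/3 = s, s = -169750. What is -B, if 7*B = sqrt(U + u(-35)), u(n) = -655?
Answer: -I*sqrt(509905)/7 ≈ -102.01*I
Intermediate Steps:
U = -509250 (U = 3*(-169750) = -509250)
B = I*sqrt(509905)/7 (B = sqrt(-509250 - 655)/7 = sqrt(-509905)/7 = (I*sqrt(509905))/7 = I*sqrt(509905)/7 ≈ 102.01*I)
-B = -I*sqrt(509905)/7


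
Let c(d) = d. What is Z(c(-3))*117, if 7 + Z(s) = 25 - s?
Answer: 2457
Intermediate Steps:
Z(s) = 18 - s (Z(s) = -7 + (25 - s) = 18 - s)
Z(c(-3))*117 = (18 - 1*(-3))*117 = (18 + 3)*117 = 21*117 = 2457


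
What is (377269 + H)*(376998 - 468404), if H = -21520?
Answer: -32517593094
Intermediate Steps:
(377269 + H)*(376998 - 468404) = (377269 - 21520)*(376998 - 468404) = 355749*(-91406) = -32517593094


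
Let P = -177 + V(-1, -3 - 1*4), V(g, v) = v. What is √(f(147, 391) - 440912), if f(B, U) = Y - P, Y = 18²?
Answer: 2*I*√110101 ≈ 663.63*I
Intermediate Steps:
Y = 324
P = -184 (P = -177 + (-3 - 1*4) = -177 + (-3 - 4) = -177 - 7 = -184)
f(B, U) = 508 (f(B, U) = 324 - 1*(-184) = 324 + 184 = 508)
√(f(147, 391) - 440912) = √(508 - 440912) = √(-440404) = 2*I*√110101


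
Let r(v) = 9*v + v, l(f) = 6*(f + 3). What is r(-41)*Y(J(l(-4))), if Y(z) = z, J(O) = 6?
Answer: -2460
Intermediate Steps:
l(f) = 18 + 6*f (l(f) = 6*(3 + f) = 18 + 6*f)
r(v) = 10*v
r(-41)*Y(J(l(-4))) = (10*(-41))*6 = -410*6 = -2460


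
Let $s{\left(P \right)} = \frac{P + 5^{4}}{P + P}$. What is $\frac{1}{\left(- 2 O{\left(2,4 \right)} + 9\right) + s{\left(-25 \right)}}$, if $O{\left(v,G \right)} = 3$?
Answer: $- \frac{1}{9} \approx -0.11111$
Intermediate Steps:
$s{\left(P \right)} = \frac{625 + P}{2 P}$ ($s{\left(P \right)} = \frac{P + 625}{2 P} = \left(625 + P\right) \frac{1}{2 P} = \frac{625 + P}{2 P}$)
$\frac{1}{\left(- 2 O{\left(2,4 \right)} + 9\right) + s{\left(-25 \right)}} = \frac{1}{\left(\left(-2\right) 3 + 9\right) + \frac{625 - 25}{2 \left(-25\right)}} = \frac{1}{\left(-6 + 9\right) + \frac{1}{2} \left(- \frac{1}{25}\right) 600} = \frac{1}{3 - 12} = \frac{1}{-9} = - \frac{1}{9}$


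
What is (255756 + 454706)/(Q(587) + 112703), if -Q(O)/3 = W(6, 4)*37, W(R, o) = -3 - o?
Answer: 355231/56740 ≈ 6.2607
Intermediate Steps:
Q(O) = 777 (Q(O) = -3*(-3 - 1*4)*37 = -3*(-3 - 4)*37 = -(-21)*37 = -3*(-259) = 777)
(255756 + 454706)/(Q(587) + 112703) = (255756 + 454706)/(777 + 112703) = 710462/113480 = 710462*(1/113480) = 355231/56740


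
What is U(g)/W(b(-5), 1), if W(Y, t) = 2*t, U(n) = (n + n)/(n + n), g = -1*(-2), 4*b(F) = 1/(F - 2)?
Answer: 1/2 ≈ 0.50000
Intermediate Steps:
b(F) = 1/(4*(-2 + F)) (b(F) = 1/(4*(F - 2)) = 1/(4*(-2 + F)))
g = 2
U(n) = 1 (U(n) = (2*n)/((2*n)) = (2*n)*(1/(2*n)) = 1)
U(g)/W(b(-5), 1) = 1/(2*1) = 1/2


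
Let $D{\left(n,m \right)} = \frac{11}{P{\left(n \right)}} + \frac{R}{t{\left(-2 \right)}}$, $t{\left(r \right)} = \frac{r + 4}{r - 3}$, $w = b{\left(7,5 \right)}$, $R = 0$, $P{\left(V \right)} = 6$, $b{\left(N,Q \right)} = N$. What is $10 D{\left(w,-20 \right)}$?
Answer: $\frac{55}{3} \approx 18.333$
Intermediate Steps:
$w = 7$
$t{\left(r \right)} = \frac{4 + r}{-3 + r}$
$D{\left(n,m \right)} = \frac{11}{6}$ ($D{\left(n,m \right)} = \frac{11}{6} + \frac{0}{\frac{1}{-3 - 2} \left(4 - 2\right)} = 11 \cdot \frac{1}{6} + \frac{0}{\frac{1}{-5} \cdot 2} = \frac{11}{6} + \frac{0}{\left(- \frac{1}{5}\right) 2} = \frac{11}{6} + \frac{0}{- \frac{2}{5}} = \frac{11}{6} + 0 \left(- \frac{5}{2}\right) = \frac{11}{6} + 0 = \frac{11}{6}$)
$10 D{\left(w,-20 \right)} = 10 \cdot \frac{11}{6} = \frac{55}{3}$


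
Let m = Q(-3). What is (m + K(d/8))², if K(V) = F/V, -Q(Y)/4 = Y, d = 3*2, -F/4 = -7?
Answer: 21904/9 ≈ 2433.8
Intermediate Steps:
F = 28 (F = -4*(-7) = 28)
d = 6
Q(Y) = -4*Y
K(V) = 28/V
m = 12 (m = -4*(-3) = 12)
(m + K(d/8))² = (12 + 28/((6/8)))² = (12 + 28/((6*(⅛))))² = (12 + 28/(¾))² = (12 + 28*(4/3))² = (12 + 112/3)² = (148/3)² = 21904/9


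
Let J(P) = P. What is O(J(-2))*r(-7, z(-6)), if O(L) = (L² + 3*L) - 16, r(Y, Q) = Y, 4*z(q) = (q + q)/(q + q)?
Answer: 126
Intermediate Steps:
z(q) = ¼ (z(q) = ((q + q)/(q + q))/4 = ((2*q)/((2*q)))/4 = ((2*q)*(1/(2*q)))/4 = (¼)*1 = ¼)
O(L) = -16 + L² + 3*L
O(J(-2))*r(-7, z(-6)) = (-16 + (-2)² + 3*(-2))*(-7) = (-16 + 4 - 6)*(-7) = -18*(-7) = 126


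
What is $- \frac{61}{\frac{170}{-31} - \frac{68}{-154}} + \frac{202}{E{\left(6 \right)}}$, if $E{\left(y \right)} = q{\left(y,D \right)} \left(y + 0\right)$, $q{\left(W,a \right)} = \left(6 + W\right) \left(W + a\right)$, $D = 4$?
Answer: $\frac{4469513}{361080} \approx 12.378$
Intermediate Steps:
$E{\left(y \right)} = y \left(24 + y^{2} + 10 y\right)$ ($E{\left(y \right)} = \left(y^{2} + 6 y + 6 \cdot 4 + y 4\right) \left(y + 0\right) = \left(y^{2} + 6 y + 24 + 4 y\right) y = \left(24 + y^{2} + 10 y\right) y = y \left(24 + y^{2} + 10 y\right)$)
$- \frac{61}{\frac{170}{-31} - \frac{68}{-154}} + \frac{202}{E{\left(6 \right)}} = - \frac{61}{\frac{170}{-31} - \frac{68}{-154}} + \frac{202}{6 \left(24 + 6^{2} + 10 \cdot 6\right)} = - \frac{61}{170 \left(- \frac{1}{31}\right) - - \frac{34}{77}} + \frac{202}{6 \left(24 + 36 + 60\right)} = - \frac{61}{- \frac{170}{31} + \frac{34}{77}} + \frac{202}{6 \cdot 120} = - \frac{61}{- \frac{12036}{2387}} + \frac{202}{720} = \left(-61\right) \left(- \frac{2387}{12036}\right) + 202 \cdot \frac{1}{720} = \frac{145607}{12036} + \frac{101}{360} = \frac{4469513}{361080}$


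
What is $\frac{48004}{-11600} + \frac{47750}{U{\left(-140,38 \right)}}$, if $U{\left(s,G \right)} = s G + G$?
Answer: $- \frac{100932141}{7658900} \approx -13.178$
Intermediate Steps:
$U{\left(s,G \right)} = G + G s$ ($U{\left(s,G \right)} = G s + G = G + G s$)
$\frac{48004}{-11600} + \frac{47750}{U{\left(-140,38 \right)}} = \frac{48004}{-11600} + \frac{47750}{38 \left(1 - 140\right)} = 48004 \left(- \frac{1}{11600}\right) + \frac{47750}{38 \left(-139\right)} = - \frac{12001}{2900} + \frac{47750}{-5282} = - \frac{12001}{2900} + 47750 \left(- \frac{1}{5282}\right) = - \frac{12001}{2900} - \frac{23875}{2641} = - \frac{100932141}{7658900}$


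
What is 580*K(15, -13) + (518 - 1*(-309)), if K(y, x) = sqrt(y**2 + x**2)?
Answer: 827 + 580*sqrt(394) ≈ 12340.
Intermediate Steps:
K(y, x) = sqrt(x**2 + y**2)
580*K(15, -13) + (518 - 1*(-309)) = 580*sqrt((-13)**2 + 15**2) + (518 - 1*(-309)) = 580*sqrt(169 + 225) + (518 + 309) = 580*sqrt(394) + 827 = 827 + 580*sqrt(394)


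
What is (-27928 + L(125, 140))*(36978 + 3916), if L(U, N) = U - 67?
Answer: -1139715780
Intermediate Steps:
L(U, N) = -67 + U
(-27928 + L(125, 140))*(36978 + 3916) = (-27928 + (-67 + 125))*(36978 + 3916) = (-27928 + 58)*40894 = -27870*40894 = -1139715780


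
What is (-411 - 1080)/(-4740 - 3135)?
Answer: 71/375 ≈ 0.18933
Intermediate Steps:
(-411 - 1080)/(-4740 - 3135) = -1491/(-7875) = -1491*(-1/7875) = 71/375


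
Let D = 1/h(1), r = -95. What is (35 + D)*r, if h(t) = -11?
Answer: -36480/11 ≈ -3316.4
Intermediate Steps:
D = -1/11 (D = 1/(-11) = -1/11 ≈ -0.090909)
(35 + D)*r = (35 - 1/11)*(-95) = (384/11)*(-95) = -36480/11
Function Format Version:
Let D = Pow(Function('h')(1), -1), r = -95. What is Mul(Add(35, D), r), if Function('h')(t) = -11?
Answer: Rational(-36480, 11) ≈ -3316.4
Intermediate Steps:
D = Rational(-1, 11) (D = Pow(-11, -1) = Rational(-1, 11) ≈ -0.090909)
Mul(Add(35, D), r) = Mul(Add(35, Rational(-1, 11)), -95) = Mul(Rational(384, 11), -95) = Rational(-36480, 11)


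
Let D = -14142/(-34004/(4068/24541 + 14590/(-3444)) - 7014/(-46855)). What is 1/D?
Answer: -11221938501923471/18997578710115265 ≈ -0.59070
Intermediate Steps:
D = -18997578710115265/11221938501923471 (D = -14142/(-34004/(4068*(1/24541) + 14590*(-1/3444)) - 7014*(-1/46855)) = -14142/(-34004/(4068/24541 - 7295/1722) + 7014/46855) = -14142/(-34004/(-172021499/42259602) + 7014/46855) = -14142/(-34004*(-42259602/172021499) + 7014/46855) = -14142/(1436995506408/172021499 + 7014/46855) = -14142/67331631011540826/8060067335645 = -14142*8060067335645/67331631011540826 = -18997578710115265/11221938501923471 ≈ -1.6929)
1/D = 1/(-18997578710115265/11221938501923471) = -11221938501923471/18997578710115265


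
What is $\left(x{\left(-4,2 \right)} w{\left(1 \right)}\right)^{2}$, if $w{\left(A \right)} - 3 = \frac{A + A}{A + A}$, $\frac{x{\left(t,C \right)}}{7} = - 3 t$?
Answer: $112896$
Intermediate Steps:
$x{\left(t,C \right)} = - 21 t$ ($x{\left(t,C \right)} = 7 \left(- 3 t\right) = - 21 t$)
$w{\left(A \right)} = 4$ ($w{\left(A \right)} = 3 + \frac{A + A}{A + A} = 3 + \frac{2 A}{2 A} = 3 + 2 A \frac{1}{2 A} = 3 + 1 = 4$)
$\left(x{\left(-4,2 \right)} w{\left(1 \right)}\right)^{2} = \left(\left(-21\right) \left(-4\right) 4\right)^{2} = \left(84 \cdot 4\right)^{2} = 336^{2} = 112896$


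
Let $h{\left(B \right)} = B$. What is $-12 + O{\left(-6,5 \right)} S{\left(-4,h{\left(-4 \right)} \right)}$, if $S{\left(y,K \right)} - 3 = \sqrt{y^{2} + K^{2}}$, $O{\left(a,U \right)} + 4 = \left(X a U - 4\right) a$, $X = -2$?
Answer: $-1032 - 1360 \sqrt{2} \approx -2955.3$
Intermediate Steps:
$O{\left(a,U \right)} = -4 + a \left(-4 - 2 U a\right)$ ($O{\left(a,U \right)} = -4 + \left(- 2 a U - 4\right) a = -4 + \left(- 2 U a - 4\right) a = -4 + \left(-4 - 2 U a\right) a = -4 + a \left(-4 - 2 U a\right)$)
$S{\left(y,K \right)} = 3 + \sqrt{K^{2} + y^{2}}$ ($S{\left(y,K \right)} = 3 + \sqrt{y^{2} + K^{2}} = 3 + \sqrt{K^{2} + y^{2}}$)
$-12 + O{\left(-6,5 \right)} S{\left(-4,h{\left(-4 \right)} \right)} = -12 + \left(-4 - -24 - 10 \left(-6\right)^{2}\right) \left(3 + \sqrt{\left(-4\right)^{2} + \left(-4\right)^{2}}\right) = -12 + \left(-4 + 24 - 10 \cdot 36\right) \left(3 + \sqrt{16 + 16}\right) = -12 + \left(-4 + 24 - 360\right) \left(3 + \sqrt{32}\right) = -12 - 340 \left(3 + 4 \sqrt{2}\right) = -12 - \left(1020 + 1360 \sqrt{2}\right) = -1032 - 1360 \sqrt{2}$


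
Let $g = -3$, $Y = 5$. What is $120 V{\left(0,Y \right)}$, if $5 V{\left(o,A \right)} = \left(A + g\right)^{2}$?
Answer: $96$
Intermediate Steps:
$V{\left(o,A \right)} = \frac{\left(-3 + A\right)^{2}}{5}$ ($V{\left(o,A \right)} = \frac{\left(A - 3\right)^{2}}{5} = \frac{\left(-3 + A\right)^{2}}{5}$)
$120 V{\left(0,Y \right)} = 120 \frac{\left(-3 + 5\right)^{2}}{5} = 120 \frac{2^{2}}{5} = 120 \cdot \frac{1}{5} \cdot 4 = 120 \cdot \frac{4}{5} = 96$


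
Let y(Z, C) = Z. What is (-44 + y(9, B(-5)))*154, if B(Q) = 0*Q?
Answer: -5390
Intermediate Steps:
B(Q) = 0
(-44 + y(9, B(-5)))*154 = (-44 + 9)*154 = -35*154 = -5390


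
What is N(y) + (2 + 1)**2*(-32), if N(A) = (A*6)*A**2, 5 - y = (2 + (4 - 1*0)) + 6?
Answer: -2346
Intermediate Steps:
y = -7 (y = 5 - ((2 + (4 - 1*0)) + 6) = 5 - ((2 + (4 + 0)) + 6) = 5 - ((2 + 4) + 6) = 5 - (6 + 6) = 5 - 1*12 = 5 - 12 = -7)
N(A) = 6*A**3 (N(A) = (6*A)*A**2 = 6*A**3)
N(y) + (2 + 1)**2*(-32) = 6*(-7)**3 + (2 + 1)**2*(-32) = 6*(-343) + 3**2*(-32) = -2058 + 9*(-32) = -2058 - 288 = -2346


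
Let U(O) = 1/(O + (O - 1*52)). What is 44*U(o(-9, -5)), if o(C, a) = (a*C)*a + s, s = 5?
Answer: -11/123 ≈ -0.089431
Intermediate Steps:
o(C, a) = 5 + C*a² (o(C, a) = (a*C)*a + 5 = (C*a)*a + 5 = C*a² + 5 = 5 + C*a²)
U(O) = 1/(-52 + 2*O) (U(O) = 1/(O + (O - 52)) = 1/(O + (-52 + O)) = 1/(-52 + 2*O))
44*U(o(-9, -5)) = 44*(1/(2*(-26 + (5 - 9*(-5)²)))) = 44*(1/(2*(-26 + (5 - 9*25)))) = 44*(1/(2*(-26 + (5 - 225)))) = 44*(1/(2*(-26 - 220))) = 44*((½)/(-246)) = 44*((½)*(-1/246)) = 44*(-1/492) = -11/123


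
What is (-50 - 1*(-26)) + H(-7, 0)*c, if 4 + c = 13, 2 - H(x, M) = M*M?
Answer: -6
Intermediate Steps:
H(x, M) = 2 - M² (H(x, M) = 2 - M*M = 2 - M²)
c = 9 (c = -4 + 13 = 9)
(-50 - 1*(-26)) + H(-7, 0)*c = (-50 - 1*(-26)) + (2 - 1*0²)*9 = (-50 + 26) + (2 - 1*0)*9 = -24 + (2 + 0)*9 = -24 + 2*9 = -24 + 18 = -6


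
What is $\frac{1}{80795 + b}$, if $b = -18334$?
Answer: $\frac{1}{62461} \approx 1.601 \cdot 10^{-5}$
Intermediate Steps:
$\frac{1}{80795 + b} = \frac{1}{80795 - 18334} = \frac{1}{62461}$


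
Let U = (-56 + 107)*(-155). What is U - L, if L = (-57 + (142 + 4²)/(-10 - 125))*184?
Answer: 377777/135 ≈ 2798.3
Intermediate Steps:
U = -7905 (U = 51*(-155) = -7905)
L = -1444952/135 (L = (-57 + (142 + 16)/(-135))*184 = (-57 + 158*(-1/135))*184 = (-57 - 158/135)*184 = -7853/135*184 = -1444952/135 ≈ -10703.)
U - L = -7905 - 1*(-1444952/135) = -7905 + 1444952/135 = 377777/135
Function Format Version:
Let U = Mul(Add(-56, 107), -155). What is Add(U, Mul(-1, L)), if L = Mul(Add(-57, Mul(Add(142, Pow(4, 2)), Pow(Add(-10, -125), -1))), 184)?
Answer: Rational(377777, 135) ≈ 2798.3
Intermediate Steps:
U = -7905 (U = Mul(51, -155) = -7905)
L = Rational(-1444952, 135) (L = Mul(Add(-57, Mul(Add(142, 16), Pow(-135, -1))), 184) = Mul(Add(-57, Mul(158, Rational(-1, 135))), 184) = Mul(Add(-57, Rational(-158, 135)), 184) = Mul(Rational(-7853, 135), 184) = Rational(-1444952, 135) ≈ -10703.)
Add(U, Mul(-1, L)) = Add(-7905, Mul(-1, Rational(-1444952, 135))) = Add(-7905, Rational(1444952, 135)) = Rational(377777, 135)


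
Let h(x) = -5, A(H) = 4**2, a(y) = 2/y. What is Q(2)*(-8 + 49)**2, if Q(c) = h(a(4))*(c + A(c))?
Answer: -151290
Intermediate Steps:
A(H) = 16
Q(c) = -80 - 5*c (Q(c) = -5*(c + 16) = -5*(16 + c) = -80 - 5*c)
Q(2)*(-8 + 49)**2 = (-80 - 5*2)*(-8 + 49)**2 = (-80 - 10)*41**2 = -90*1681 = -151290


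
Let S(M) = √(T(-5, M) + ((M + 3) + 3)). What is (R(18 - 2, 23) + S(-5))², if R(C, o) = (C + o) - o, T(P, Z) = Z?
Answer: 252 + 64*I ≈ 252.0 + 64.0*I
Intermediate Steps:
R(C, o) = C
S(M) = √(6 + 2*M) (S(M) = √(M + ((M + 3) + 3)) = √(M + ((3 + M) + 3)) = √(M + (6 + M)) = √(6 + 2*M))
(R(18 - 2, 23) + S(-5))² = ((18 - 2) + √(6 + 2*(-5)))² = (16 + √(6 - 10))² = (16 + √(-4))² = (16 + 2*I)²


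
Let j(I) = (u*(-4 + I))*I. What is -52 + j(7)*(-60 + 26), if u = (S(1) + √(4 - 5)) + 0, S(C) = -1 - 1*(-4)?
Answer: -2194 - 714*I ≈ -2194.0 - 714.0*I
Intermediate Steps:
S(C) = 3 (S(C) = -1 + 4 = 3)
u = 3 + I (u = (3 + √(4 - 5)) + 0 = (3 + √(-1)) + 0 = (3 + I) + 0 = 3 + I ≈ 3.0 + 1.0*I)
j(I) = I*(-4 + I)*(3 + I) (j(I) = ((3 + I)*(-4 + I))*I = ((-4 + I)*(3 + I))*I = I*(-4 + I)*(3 + I))
-52 + j(7)*(-60 + 26) = -52 + (7*(-4 + 7)*(3 + I))*(-60 + 26) = -52 + (7*3*(3 + I))*(-34) = -52 + (63 + 21*I)*(-34) = -52 + (-2142 - 714*I) = -2194 - 714*I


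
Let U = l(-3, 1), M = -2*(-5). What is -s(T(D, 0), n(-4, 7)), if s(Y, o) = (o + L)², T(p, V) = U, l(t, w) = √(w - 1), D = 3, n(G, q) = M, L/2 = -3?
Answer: -16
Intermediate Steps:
L = -6 (L = 2*(-3) = -6)
M = 10
n(G, q) = 10
l(t, w) = √(-1 + w)
U = 0 (U = √(-1 + 1) = √0 = 0)
T(p, V) = 0
s(Y, o) = (-6 + o)² (s(Y, o) = (o - 6)² = (-6 + o)²)
-s(T(D, 0), n(-4, 7)) = -(-6 + 10)² = -1*4² = -1*16 = -16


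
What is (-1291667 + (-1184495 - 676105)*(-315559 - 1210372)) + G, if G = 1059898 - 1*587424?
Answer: 2839146399407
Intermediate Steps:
G = 472474 (G = 1059898 - 587424 = 472474)
(-1291667 + (-1184495 - 676105)*(-315559 - 1210372)) + G = (-1291667 + (-1184495 - 676105)*(-315559 - 1210372)) + 472474 = (-1291667 - 1860600*(-1525931)) + 472474 = (-1291667 + 2839147218600) + 472474 = 2839145926933 + 472474 = 2839146399407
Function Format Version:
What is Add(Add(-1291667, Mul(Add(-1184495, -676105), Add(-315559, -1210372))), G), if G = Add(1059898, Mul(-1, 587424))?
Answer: 2839146399407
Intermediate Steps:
G = 472474 (G = Add(1059898, -587424) = 472474)
Add(Add(-1291667, Mul(Add(-1184495, -676105), Add(-315559, -1210372))), G) = Add(Add(-1291667, Mul(Add(-1184495, -676105), Add(-315559, -1210372))), 472474) = Add(Add(-1291667, Mul(-1860600, -1525931)), 472474) = Add(Add(-1291667, 2839147218600), 472474) = Add(2839145926933, 472474) = 2839146399407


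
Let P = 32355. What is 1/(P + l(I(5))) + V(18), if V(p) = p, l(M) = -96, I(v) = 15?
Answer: 580663/32259 ≈ 18.000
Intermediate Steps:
1/(P + l(I(5))) + V(18) = 1/(32355 - 96) + 18 = 1/32259 + 18 = 580663/32259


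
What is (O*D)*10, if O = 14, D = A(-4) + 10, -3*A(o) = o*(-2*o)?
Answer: 8680/3 ≈ 2893.3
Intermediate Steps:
A(o) = 2*o²/3 (A(o) = -o*(-2*o)/3 = -(-2)*o²/3 = 2*o²/3)
D = 62/3 (D = (⅔)*(-4)² + 10 = (⅔)*16 + 10 = 32/3 + 10 = 62/3 ≈ 20.667)
(O*D)*10 = (14*(62/3))*10 = (868/3)*10 = 8680/3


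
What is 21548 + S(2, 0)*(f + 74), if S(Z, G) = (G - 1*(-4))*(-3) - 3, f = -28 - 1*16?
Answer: 21098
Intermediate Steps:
f = -44 (f = -28 - 16 = -44)
S(Z, G) = -15 - 3*G (S(Z, G) = (G + 4)*(-3) - 3 = (4 + G)*(-3) - 3 = (-12 - 3*G) - 3 = -15 - 3*G)
21548 + S(2, 0)*(f + 74) = 21548 + (-15 - 3*0)*(-44 + 74) = 21548 + (-15 + 0)*30 = 21548 - 15*30 = 21548 - 450 = 21098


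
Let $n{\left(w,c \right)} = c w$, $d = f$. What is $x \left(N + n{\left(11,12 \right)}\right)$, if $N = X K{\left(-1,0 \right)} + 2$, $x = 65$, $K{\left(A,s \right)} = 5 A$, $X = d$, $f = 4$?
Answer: $7410$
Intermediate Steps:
$d = 4$
$X = 4$
$N = -18$ ($N = 4 \cdot 5 \left(-1\right) + 2 = 4 \left(-5\right) + 2 = -20 + 2 = -18$)
$x \left(N + n{\left(11,12 \right)}\right) = 65 \left(-18 + 12 \cdot 11\right) = 65 \left(-18 + 132\right) = 65 \cdot 114 = 7410$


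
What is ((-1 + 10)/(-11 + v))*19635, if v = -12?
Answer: -176715/23 ≈ -7683.3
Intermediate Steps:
((-1 + 10)/(-11 + v))*19635 = ((-1 + 10)/(-11 - 12))*19635 = (9/(-23))*19635 = (9*(-1/23))*19635 = -9/23*19635 = -176715/23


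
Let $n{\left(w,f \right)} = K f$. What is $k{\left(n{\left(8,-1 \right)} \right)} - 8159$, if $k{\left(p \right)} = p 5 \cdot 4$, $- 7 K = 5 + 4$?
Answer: $- \frac{56933}{7} \approx -8133.3$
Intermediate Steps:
$K = - \frac{9}{7}$ ($K = - \frac{5 + 4}{7} = \left(- \frac{1}{7}\right) 9 = - \frac{9}{7} \approx -1.2857$)
$n{\left(w,f \right)} = - \frac{9 f}{7}$
$k{\left(p \right)} = 20 p$ ($k{\left(p \right)} = 5 p 4 = 20 p$)
$k{\left(n{\left(8,-1 \right)} \right)} - 8159 = 20 \left(\left(- \frac{9}{7}\right) \left(-1\right)\right) - 8159 = 20 \cdot \frac{9}{7} - 8159 = \frac{180}{7} - 8159 = - \frac{56933}{7}$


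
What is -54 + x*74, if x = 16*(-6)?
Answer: -7158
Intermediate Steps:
x = -96
-54 + x*74 = -54 - 96*74 = -54 - 7104 = -7158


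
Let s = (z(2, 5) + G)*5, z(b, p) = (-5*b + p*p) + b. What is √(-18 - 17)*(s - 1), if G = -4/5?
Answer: 80*I*√35 ≈ 473.29*I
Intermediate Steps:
z(b, p) = p² - 4*b (z(b, p) = (-5*b + p²) + b = (p² - 5*b) + b = p² - 4*b)
G = -⅘ (G = -4*⅕ = -⅘ ≈ -0.80000)
s = 81 (s = ((5² - 4*2) - ⅘)*5 = ((25 - 8) - ⅘)*5 = (17 - ⅘)*5 = (81/5)*5 = 81)
√(-18 - 17)*(s - 1) = √(-18 - 17)*(81 - 1) = √(-35)*80 = (I*√35)*80 = 80*I*√35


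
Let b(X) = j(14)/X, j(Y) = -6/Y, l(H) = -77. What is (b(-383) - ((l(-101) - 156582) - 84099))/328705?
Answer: 645472201/881258105 ≈ 0.73244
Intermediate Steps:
b(X) = -3/(7*X) (b(X) = (-6/14)/X = (-6*1/14)/X = -3/(7*X))
(b(-383) - ((l(-101) - 156582) - 84099))/328705 = (-3/7/(-383) - ((-77 - 156582) - 84099))/328705 = (-3/7*(-1/383) - (-156659 - 84099))*(1/328705) = (3/2681 - 1*(-240758))*(1/328705) = (3/2681 + 240758)*(1/328705) = (645472201/2681)*(1/328705) = 645472201/881258105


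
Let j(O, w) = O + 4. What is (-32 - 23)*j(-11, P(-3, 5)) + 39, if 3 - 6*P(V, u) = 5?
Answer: 424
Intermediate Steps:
P(V, u) = -1/3 (P(V, u) = 1/2 - 1/6*5 = 1/2 - 5/6 = -1/3)
j(O, w) = 4 + O
(-32 - 23)*j(-11, P(-3, 5)) + 39 = (-32 - 23)*(4 - 11) + 39 = -55*(-7) + 39 = 385 + 39 = 424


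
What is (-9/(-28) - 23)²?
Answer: 403225/784 ≈ 514.32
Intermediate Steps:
(-9/(-28) - 23)² = (-9*(-1/28) - 23)² = (9/28 - 23)² = (-635/28)² = 403225/784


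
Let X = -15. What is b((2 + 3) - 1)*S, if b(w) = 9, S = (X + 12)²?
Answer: 81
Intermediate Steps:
S = 9 (S = (-15 + 12)² = (-3)² = 9)
b((2 + 3) - 1)*S = 9*9 = 81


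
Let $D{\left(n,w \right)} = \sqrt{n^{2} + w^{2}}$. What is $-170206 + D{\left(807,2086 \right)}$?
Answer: $-170206 + \sqrt{5002645} \approx -1.6797 \cdot 10^{5}$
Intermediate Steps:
$-170206 + D{\left(807,2086 \right)} = -170206 + \sqrt{807^{2} + 2086^{2}} = -170206 + \sqrt{651249 + 4351396} = -170206 + \sqrt{5002645}$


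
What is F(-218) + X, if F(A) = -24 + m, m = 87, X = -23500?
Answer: -23437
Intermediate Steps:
F(A) = 63 (F(A) = -24 + 87 = 63)
F(-218) + X = 63 - 23500 = -23437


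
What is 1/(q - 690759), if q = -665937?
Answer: -1/1356696 ≈ -7.3708e-7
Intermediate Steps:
1/(q - 690759) = 1/(-665937 - 690759) = 1/(-1356696) = -1/1356696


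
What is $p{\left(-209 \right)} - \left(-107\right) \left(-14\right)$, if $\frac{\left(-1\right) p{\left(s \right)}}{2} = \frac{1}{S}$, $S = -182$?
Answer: $- \frac{136317}{91} \approx -1498.0$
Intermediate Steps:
$p{\left(s \right)} = \frac{1}{91}$ ($p{\left(s \right)} = - \frac{2}{-182} = \left(-2\right) \left(- \frac{1}{182}\right) = \frac{1}{91}$)
$p{\left(-209 \right)} - \left(-107\right) \left(-14\right) = \frac{1}{91} - \left(-107\right) \left(-14\right) = \frac{1}{91} - 1498 = - \frac{136317}{91}$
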